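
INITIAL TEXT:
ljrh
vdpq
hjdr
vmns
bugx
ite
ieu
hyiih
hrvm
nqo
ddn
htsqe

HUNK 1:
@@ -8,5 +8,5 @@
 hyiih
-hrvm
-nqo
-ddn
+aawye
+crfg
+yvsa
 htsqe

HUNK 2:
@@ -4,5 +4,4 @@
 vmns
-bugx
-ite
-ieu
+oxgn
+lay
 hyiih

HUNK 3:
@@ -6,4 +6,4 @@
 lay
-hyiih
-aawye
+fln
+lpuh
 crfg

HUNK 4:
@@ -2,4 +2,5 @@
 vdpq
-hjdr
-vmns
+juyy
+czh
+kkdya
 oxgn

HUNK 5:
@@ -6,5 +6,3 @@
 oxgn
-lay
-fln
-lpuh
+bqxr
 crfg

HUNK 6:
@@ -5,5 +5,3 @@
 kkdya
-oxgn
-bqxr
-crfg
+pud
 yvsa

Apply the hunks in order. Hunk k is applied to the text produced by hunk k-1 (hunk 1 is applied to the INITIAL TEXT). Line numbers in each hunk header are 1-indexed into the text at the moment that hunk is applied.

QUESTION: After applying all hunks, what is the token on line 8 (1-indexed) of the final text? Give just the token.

Hunk 1: at line 8 remove [hrvm,nqo,ddn] add [aawye,crfg,yvsa] -> 12 lines: ljrh vdpq hjdr vmns bugx ite ieu hyiih aawye crfg yvsa htsqe
Hunk 2: at line 4 remove [bugx,ite,ieu] add [oxgn,lay] -> 11 lines: ljrh vdpq hjdr vmns oxgn lay hyiih aawye crfg yvsa htsqe
Hunk 3: at line 6 remove [hyiih,aawye] add [fln,lpuh] -> 11 lines: ljrh vdpq hjdr vmns oxgn lay fln lpuh crfg yvsa htsqe
Hunk 4: at line 2 remove [hjdr,vmns] add [juyy,czh,kkdya] -> 12 lines: ljrh vdpq juyy czh kkdya oxgn lay fln lpuh crfg yvsa htsqe
Hunk 5: at line 6 remove [lay,fln,lpuh] add [bqxr] -> 10 lines: ljrh vdpq juyy czh kkdya oxgn bqxr crfg yvsa htsqe
Hunk 6: at line 5 remove [oxgn,bqxr,crfg] add [pud] -> 8 lines: ljrh vdpq juyy czh kkdya pud yvsa htsqe
Final line 8: htsqe

Answer: htsqe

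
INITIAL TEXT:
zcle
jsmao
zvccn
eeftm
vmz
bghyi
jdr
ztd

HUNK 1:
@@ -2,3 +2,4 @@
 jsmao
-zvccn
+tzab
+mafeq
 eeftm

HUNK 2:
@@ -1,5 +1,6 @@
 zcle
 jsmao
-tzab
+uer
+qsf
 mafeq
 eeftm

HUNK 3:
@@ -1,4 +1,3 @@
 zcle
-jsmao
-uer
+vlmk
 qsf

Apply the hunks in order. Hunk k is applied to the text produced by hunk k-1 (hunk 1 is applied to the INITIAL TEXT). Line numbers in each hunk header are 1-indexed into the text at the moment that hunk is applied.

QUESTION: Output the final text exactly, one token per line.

Hunk 1: at line 2 remove [zvccn] add [tzab,mafeq] -> 9 lines: zcle jsmao tzab mafeq eeftm vmz bghyi jdr ztd
Hunk 2: at line 1 remove [tzab] add [uer,qsf] -> 10 lines: zcle jsmao uer qsf mafeq eeftm vmz bghyi jdr ztd
Hunk 3: at line 1 remove [jsmao,uer] add [vlmk] -> 9 lines: zcle vlmk qsf mafeq eeftm vmz bghyi jdr ztd

Answer: zcle
vlmk
qsf
mafeq
eeftm
vmz
bghyi
jdr
ztd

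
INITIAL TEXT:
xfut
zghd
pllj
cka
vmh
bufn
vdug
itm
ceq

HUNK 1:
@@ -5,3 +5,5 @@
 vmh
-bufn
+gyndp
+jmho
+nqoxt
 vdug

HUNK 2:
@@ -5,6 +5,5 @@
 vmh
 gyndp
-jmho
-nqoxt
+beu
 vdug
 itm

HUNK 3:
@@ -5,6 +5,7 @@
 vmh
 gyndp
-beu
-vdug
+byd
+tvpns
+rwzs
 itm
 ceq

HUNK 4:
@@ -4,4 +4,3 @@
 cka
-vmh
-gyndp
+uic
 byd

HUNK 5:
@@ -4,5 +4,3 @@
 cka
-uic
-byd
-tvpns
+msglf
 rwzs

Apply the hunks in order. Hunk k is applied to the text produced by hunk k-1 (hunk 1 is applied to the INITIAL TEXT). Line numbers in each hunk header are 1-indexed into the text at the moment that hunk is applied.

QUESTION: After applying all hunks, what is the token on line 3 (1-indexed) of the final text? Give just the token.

Answer: pllj

Derivation:
Hunk 1: at line 5 remove [bufn] add [gyndp,jmho,nqoxt] -> 11 lines: xfut zghd pllj cka vmh gyndp jmho nqoxt vdug itm ceq
Hunk 2: at line 5 remove [jmho,nqoxt] add [beu] -> 10 lines: xfut zghd pllj cka vmh gyndp beu vdug itm ceq
Hunk 3: at line 5 remove [beu,vdug] add [byd,tvpns,rwzs] -> 11 lines: xfut zghd pllj cka vmh gyndp byd tvpns rwzs itm ceq
Hunk 4: at line 4 remove [vmh,gyndp] add [uic] -> 10 lines: xfut zghd pllj cka uic byd tvpns rwzs itm ceq
Hunk 5: at line 4 remove [uic,byd,tvpns] add [msglf] -> 8 lines: xfut zghd pllj cka msglf rwzs itm ceq
Final line 3: pllj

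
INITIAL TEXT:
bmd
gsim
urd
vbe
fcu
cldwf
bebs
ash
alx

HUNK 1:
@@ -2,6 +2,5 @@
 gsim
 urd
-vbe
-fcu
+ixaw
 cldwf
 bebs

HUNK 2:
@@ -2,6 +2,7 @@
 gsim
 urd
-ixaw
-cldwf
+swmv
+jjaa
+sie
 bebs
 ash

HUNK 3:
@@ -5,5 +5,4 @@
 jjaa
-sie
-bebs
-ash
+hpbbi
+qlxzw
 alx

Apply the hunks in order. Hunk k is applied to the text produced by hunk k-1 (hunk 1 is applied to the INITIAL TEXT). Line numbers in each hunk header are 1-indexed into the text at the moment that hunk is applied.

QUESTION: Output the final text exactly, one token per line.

Answer: bmd
gsim
urd
swmv
jjaa
hpbbi
qlxzw
alx

Derivation:
Hunk 1: at line 2 remove [vbe,fcu] add [ixaw] -> 8 lines: bmd gsim urd ixaw cldwf bebs ash alx
Hunk 2: at line 2 remove [ixaw,cldwf] add [swmv,jjaa,sie] -> 9 lines: bmd gsim urd swmv jjaa sie bebs ash alx
Hunk 3: at line 5 remove [sie,bebs,ash] add [hpbbi,qlxzw] -> 8 lines: bmd gsim urd swmv jjaa hpbbi qlxzw alx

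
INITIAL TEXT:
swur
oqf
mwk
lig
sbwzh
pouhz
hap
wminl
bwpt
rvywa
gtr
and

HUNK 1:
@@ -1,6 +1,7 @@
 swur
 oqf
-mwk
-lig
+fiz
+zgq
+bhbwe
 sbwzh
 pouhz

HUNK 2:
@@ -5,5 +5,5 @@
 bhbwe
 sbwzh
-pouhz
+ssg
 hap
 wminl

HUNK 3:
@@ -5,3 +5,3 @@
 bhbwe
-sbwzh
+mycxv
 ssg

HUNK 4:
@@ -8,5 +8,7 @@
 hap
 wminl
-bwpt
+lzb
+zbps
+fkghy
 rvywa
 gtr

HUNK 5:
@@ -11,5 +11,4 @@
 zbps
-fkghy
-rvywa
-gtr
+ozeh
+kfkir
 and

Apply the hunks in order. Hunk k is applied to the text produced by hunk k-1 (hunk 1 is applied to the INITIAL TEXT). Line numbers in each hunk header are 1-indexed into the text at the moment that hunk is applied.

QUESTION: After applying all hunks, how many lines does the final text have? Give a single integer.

Hunk 1: at line 1 remove [mwk,lig] add [fiz,zgq,bhbwe] -> 13 lines: swur oqf fiz zgq bhbwe sbwzh pouhz hap wminl bwpt rvywa gtr and
Hunk 2: at line 5 remove [pouhz] add [ssg] -> 13 lines: swur oqf fiz zgq bhbwe sbwzh ssg hap wminl bwpt rvywa gtr and
Hunk 3: at line 5 remove [sbwzh] add [mycxv] -> 13 lines: swur oqf fiz zgq bhbwe mycxv ssg hap wminl bwpt rvywa gtr and
Hunk 4: at line 8 remove [bwpt] add [lzb,zbps,fkghy] -> 15 lines: swur oqf fiz zgq bhbwe mycxv ssg hap wminl lzb zbps fkghy rvywa gtr and
Hunk 5: at line 11 remove [fkghy,rvywa,gtr] add [ozeh,kfkir] -> 14 lines: swur oqf fiz zgq bhbwe mycxv ssg hap wminl lzb zbps ozeh kfkir and
Final line count: 14

Answer: 14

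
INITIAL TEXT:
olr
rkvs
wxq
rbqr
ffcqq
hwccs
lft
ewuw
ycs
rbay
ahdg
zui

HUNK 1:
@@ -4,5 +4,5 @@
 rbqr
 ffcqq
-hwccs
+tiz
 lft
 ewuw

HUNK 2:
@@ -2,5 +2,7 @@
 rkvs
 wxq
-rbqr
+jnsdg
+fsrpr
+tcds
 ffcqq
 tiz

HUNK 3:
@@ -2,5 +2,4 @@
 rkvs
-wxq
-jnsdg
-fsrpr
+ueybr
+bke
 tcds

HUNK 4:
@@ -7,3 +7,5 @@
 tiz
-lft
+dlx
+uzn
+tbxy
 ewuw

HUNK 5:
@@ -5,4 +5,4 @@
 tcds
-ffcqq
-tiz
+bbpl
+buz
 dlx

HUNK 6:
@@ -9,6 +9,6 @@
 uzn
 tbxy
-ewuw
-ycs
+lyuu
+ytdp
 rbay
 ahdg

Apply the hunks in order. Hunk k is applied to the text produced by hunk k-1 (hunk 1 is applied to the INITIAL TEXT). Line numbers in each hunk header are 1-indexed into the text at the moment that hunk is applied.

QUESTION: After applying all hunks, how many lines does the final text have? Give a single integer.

Answer: 15

Derivation:
Hunk 1: at line 4 remove [hwccs] add [tiz] -> 12 lines: olr rkvs wxq rbqr ffcqq tiz lft ewuw ycs rbay ahdg zui
Hunk 2: at line 2 remove [rbqr] add [jnsdg,fsrpr,tcds] -> 14 lines: olr rkvs wxq jnsdg fsrpr tcds ffcqq tiz lft ewuw ycs rbay ahdg zui
Hunk 3: at line 2 remove [wxq,jnsdg,fsrpr] add [ueybr,bke] -> 13 lines: olr rkvs ueybr bke tcds ffcqq tiz lft ewuw ycs rbay ahdg zui
Hunk 4: at line 7 remove [lft] add [dlx,uzn,tbxy] -> 15 lines: olr rkvs ueybr bke tcds ffcqq tiz dlx uzn tbxy ewuw ycs rbay ahdg zui
Hunk 5: at line 5 remove [ffcqq,tiz] add [bbpl,buz] -> 15 lines: olr rkvs ueybr bke tcds bbpl buz dlx uzn tbxy ewuw ycs rbay ahdg zui
Hunk 6: at line 9 remove [ewuw,ycs] add [lyuu,ytdp] -> 15 lines: olr rkvs ueybr bke tcds bbpl buz dlx uzn tbxy lyuu ytdp rbay ahdg zui
Final line count: 15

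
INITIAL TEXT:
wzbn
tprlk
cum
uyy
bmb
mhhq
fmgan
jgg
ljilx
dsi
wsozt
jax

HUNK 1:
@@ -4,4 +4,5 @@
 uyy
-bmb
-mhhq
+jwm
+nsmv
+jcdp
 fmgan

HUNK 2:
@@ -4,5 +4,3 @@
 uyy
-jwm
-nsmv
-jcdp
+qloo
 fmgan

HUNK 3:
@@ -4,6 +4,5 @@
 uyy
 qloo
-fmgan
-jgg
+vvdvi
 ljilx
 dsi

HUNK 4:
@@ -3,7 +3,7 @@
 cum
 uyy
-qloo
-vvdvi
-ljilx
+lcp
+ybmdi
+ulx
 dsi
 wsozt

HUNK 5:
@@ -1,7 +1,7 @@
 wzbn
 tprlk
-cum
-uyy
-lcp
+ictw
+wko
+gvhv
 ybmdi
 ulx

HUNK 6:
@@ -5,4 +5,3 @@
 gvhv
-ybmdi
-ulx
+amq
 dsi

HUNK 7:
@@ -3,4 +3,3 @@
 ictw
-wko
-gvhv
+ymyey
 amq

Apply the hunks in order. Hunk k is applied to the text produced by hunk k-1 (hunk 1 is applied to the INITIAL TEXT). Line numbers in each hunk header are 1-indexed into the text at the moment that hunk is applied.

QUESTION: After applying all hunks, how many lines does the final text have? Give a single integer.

Hunk 1: at line 4 remove [bmb,mhhq] add [jwm,nsmv,jcdp] -> 13 lines: wzbn tprlk cum uyy jwm nsmv jcdp fmgan jgg ljilx dsi wsozt jax
Hunk 2: at line 4 remove [jwm,nsmv,jcdp] add [qloo] -> 11 lines: wzbn tprlk cum uyy qloo fmgan jgg ljilx dsi wsozt jax
Hunk 3: at line 4 remove [fmgan,jgg] add [vvdvi] -> 10 lines: wzbn tprlk cum uyy qloo vvdvi ljilx dsi wsozt jax
Hunk 4: at line 3 remove [qloo,vvdvi,ljilx] add [lcp,ybmdi,ulx] -> 10 lines: wzbn tprlk cum uyy lcp ybmdi ulx dsi wsozt jax
Hunk 5: at line 1 remove [cum,uyy,lcp] add [ictw,wko,gvhv] -> 10 lines: wzbn tprlk ictw wko gvhv ybmdi ulx dsi wsozt jax
Hunk 6: at line 5 remove [ybmdi,ulx] add [amq] -> 9 lines: wzbn tprlk ictw wko gvhv amq dsi wsozt jax
Hunk 7: at line 3 remove [wko,gvhv] add [ymyey] -> 8 lines: wzbn tprlk ictw ymyey amq dsi wsozt jax
Final line count: 8

Answer: 8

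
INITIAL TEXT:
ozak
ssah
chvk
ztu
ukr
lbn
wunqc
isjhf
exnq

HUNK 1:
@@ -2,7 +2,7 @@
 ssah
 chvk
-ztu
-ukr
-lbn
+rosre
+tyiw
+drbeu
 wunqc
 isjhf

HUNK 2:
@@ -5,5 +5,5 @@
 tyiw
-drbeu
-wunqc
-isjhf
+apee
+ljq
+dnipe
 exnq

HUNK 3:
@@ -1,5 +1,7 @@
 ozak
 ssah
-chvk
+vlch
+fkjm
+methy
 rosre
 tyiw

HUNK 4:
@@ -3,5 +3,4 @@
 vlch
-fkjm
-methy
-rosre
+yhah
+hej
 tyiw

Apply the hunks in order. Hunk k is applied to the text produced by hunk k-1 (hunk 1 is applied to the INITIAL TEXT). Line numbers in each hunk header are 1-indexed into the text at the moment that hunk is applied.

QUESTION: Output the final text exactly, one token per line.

Hunk 1: at line 2 remove [ztu,ukr,lbn] add [rosre,tyiw,drbeu] -> 9 lines: ozak ssah chvk rosre tyiw drbeu wunqc isjhf exnq
Hunk 2: at line 5 remove [drbeu,wunqc,isjhf] add [apee,ljq,dnipe] -> 9 lines: ozak ssah chvk rosre tyiw apee ljq dnipe exnq
Hunk 3: at line 1 remove [chvk] add [vlch,fkjm,methy] -> 11 lines: ozak ssah vlch fkjm methy rosre tyiw apee ljq dnipe exnq
Hunk 4: at line 3 remove [fkjm,methy,rosre] add [yhah,hej] -> 10 lines: ozak ssah vlch yhah hej tyiw apee ljq dnipe exnq

Answer: ozak
ssah
vlch
yhah
hej
tyiw
apee
ljq
dnipe
exnq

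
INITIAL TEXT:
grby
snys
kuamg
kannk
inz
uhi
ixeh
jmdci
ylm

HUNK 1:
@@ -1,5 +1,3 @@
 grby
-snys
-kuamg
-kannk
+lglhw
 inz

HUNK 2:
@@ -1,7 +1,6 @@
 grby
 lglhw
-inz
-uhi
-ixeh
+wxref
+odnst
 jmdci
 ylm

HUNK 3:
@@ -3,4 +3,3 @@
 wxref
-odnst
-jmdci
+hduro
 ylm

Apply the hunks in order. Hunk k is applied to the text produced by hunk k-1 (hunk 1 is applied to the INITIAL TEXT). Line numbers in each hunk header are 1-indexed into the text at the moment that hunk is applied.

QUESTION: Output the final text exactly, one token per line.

Answer: grby
lglhw
wxref
hduro
ylm

Derivation:
Hunk 1: at line 1 remove [snys,kuamg,kannk] add [lglhw] -> 7 lines: grby lglhw inz uhi ixeh jmdci ylm
Hunk 2: at line 1 remove [inz,uhi,ixeh] add [wxref,odnst] -> 6 lines: grby lglhw wxref odnst jmdci ylm
Hunk 3: at line 3 remove [odnst,jmdci] add [hduro] -> 5 lines: grby lglhw wxref hduro ylm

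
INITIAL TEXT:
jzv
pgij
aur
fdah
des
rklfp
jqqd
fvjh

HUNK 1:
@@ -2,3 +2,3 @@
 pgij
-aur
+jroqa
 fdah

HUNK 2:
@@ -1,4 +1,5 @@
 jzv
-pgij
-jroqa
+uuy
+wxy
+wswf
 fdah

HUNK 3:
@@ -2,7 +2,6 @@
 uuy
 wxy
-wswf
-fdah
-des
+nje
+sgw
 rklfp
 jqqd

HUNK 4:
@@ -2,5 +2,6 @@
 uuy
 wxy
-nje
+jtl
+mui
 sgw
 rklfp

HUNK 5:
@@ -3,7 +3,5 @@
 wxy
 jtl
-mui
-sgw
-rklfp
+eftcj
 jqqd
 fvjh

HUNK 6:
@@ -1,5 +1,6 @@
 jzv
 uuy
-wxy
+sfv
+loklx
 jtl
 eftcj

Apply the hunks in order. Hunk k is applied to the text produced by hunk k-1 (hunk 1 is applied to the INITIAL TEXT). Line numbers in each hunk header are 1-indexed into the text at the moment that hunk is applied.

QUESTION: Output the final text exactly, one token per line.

Answer: jzv
uuy
sfv
loklx
jtl
eftcj
jqqd
fvjh

Derivation:
Hunk 1: at line 2 remove [aur] add [jroqa] -> 8 lines: jzv pgij jroqa fdah des rklfp jqqd fvjh
Hunk 2: at line 1 remove [pgij,jroqa] add [uuy,wxy,wswf] -> 9 lines: jzv uuy wxy wswf fdah des rklfp jqqd fvjh
Hunk 3: at line 2 remove [wswf,fdah,des] add [nje,sgw] -> 8 lines: jzv uuy wxy nje sgw rklfp jqqd fvjh
Hunk 4: at line 2 remove [nje] add [jtl,mui] -> 9 lines: jzv uuy wxy jtl mui sgw rklfp jqqd fvjh
Hunk 5: at line 3 remove [mui,sgw,rklfp] add [eftcj] -> 7 lines: jzv uuy wxy jtl eftcj jqqd fvjh
Hunk 6: at line 1 remove [wxy] add [sfv,loklx] -> 8 lines: jzv uuy sfv loklx jtl eftcj jqqd fvjh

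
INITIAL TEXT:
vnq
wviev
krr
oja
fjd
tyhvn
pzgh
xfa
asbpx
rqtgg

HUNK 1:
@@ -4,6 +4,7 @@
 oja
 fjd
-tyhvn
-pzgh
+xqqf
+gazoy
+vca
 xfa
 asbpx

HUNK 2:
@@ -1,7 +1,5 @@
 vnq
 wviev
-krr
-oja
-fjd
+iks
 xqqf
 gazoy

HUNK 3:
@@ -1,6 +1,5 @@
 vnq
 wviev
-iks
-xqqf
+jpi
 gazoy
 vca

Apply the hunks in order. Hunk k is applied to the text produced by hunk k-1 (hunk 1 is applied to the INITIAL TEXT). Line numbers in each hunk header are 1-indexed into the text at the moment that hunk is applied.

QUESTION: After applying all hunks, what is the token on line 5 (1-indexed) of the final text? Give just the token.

Hunk 1: at line 4 remove [tyhvn,pzgh] add [xqqf,gazoy,vca] -> 11 lines: vnq wviev krr oja fjd xqqf gazoy vca xfa asbpx rqtgg
Hunk 2: at line 1 remove [krr,oja,fjd] add [iks] -> 9 lines: vnq wviev iks xqqf gazoy vca xfa asbpx rqtgg
Hunk 3: at line 1 remove [iks,xqqf] add [jpi] -> 8 lines: vnq wviev jpi gazoy vca xfa asbpx rqtgg
Final line 5: vca

Answer: vca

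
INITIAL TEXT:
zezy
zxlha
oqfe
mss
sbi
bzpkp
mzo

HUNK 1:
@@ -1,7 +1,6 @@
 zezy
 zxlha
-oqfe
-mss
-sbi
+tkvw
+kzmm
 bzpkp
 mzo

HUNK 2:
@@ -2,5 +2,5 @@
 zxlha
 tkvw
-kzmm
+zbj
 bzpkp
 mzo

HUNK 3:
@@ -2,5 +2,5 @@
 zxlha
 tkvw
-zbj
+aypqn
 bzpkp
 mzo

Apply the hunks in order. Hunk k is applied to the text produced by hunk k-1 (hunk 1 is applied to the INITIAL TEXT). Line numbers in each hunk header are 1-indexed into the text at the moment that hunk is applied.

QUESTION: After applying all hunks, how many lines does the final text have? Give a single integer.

Answer: 6

Derivation:
Hunk 1: at line 1 remove [oqfe,mss,sbi] add [tkvw,kzmm] -> 6 lines: zezy zxlha tkvw kzmm bzpkp mzo
Hunk 2: at line 2 remove [kzmm] add [zbj] -> 6 lines: zezy zxlha tkvw zbj bzpkp mzo
Hunk 3: at line 2 remove [zbj] add [aypqn] -> 6 lines: zezy zxlha tkvw aypqn bzpkp mzo
Final line count: 6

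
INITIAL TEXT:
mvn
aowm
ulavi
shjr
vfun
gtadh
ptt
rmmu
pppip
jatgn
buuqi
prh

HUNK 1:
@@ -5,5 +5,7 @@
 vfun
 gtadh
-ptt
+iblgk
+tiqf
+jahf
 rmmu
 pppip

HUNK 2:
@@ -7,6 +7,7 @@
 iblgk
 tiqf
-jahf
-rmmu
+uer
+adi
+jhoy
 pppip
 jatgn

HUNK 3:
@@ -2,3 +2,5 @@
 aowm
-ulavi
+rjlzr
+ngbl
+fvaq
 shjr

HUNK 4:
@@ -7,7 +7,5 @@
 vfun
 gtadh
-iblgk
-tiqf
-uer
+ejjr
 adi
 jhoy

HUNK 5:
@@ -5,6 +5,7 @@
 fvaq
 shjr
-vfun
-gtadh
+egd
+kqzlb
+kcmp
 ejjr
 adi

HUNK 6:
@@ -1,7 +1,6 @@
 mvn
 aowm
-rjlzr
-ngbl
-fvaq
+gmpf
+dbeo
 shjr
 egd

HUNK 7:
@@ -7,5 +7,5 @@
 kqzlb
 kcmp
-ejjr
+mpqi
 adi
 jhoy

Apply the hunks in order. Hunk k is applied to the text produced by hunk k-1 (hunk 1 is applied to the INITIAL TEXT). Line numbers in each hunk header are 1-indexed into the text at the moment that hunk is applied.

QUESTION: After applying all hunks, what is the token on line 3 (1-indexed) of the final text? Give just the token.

Hunk 1: at line 5 remove [ptt] add [iblgk,tiqf,jahf] -> 14 lines: mvn aowm ulavi shjr vfun gtadh iblgk tiqf jahf rmmu pppip jatgn buuqi prh
Hunk 2: at line 7 remove [jahf,rmmu] add [uer,adi,jhoy] -> 15 lines: mvn aowm ulavi shjr vfun gtadh iblgk tiqf uer adi jhoy pppip jatgn buuqi prh
Hunk 3: at line 2 remove [ulavi] add [rjlzr,ngbl,fvaq] -> 17 lines: mvn aowm rjlzr ngbl fvaq shjr vfun gtadh iblgk tiqf uer adi jhoy pppip jatgn buuqi prh
Hunk 4: at line 7 remove [iblgk,tiqf,uer] add [ejjr] -> 15 lines: mvn aowm rjlzr ngbl fvaq shjr vfun gtadh ejjr adi jhoy pppip jatgn buuqi prh
Hunk 5: at line 5 remove [vfun,gtadh] add [egd,kqzlb,kcmp] -> 16 lines: mvn aowm rjlzr ngbl fvaq shjr egd kqzlb kcmp ejjr adi jhoy pppip jatgn buuqi prh
Hunk 6: at line 1 remove [rjlzr,ngbl,fvaq] add [gmpf,dbeo] -> 15 lines: mvn aowm gmpf dbeo shjr egd kqzlb kcmp ejjr adi jhoy pppip jatgn buuqi prh
Hunk 7: at line 7 remove [ejjr] add [mpqi] -> 15 lines: mvn aowm gmpf dbeo shjr egd kqzlb kcmp mpqi adi jhoy pppip jatgn buuqi prh
Final line 3: gmpf

Answer: gmpf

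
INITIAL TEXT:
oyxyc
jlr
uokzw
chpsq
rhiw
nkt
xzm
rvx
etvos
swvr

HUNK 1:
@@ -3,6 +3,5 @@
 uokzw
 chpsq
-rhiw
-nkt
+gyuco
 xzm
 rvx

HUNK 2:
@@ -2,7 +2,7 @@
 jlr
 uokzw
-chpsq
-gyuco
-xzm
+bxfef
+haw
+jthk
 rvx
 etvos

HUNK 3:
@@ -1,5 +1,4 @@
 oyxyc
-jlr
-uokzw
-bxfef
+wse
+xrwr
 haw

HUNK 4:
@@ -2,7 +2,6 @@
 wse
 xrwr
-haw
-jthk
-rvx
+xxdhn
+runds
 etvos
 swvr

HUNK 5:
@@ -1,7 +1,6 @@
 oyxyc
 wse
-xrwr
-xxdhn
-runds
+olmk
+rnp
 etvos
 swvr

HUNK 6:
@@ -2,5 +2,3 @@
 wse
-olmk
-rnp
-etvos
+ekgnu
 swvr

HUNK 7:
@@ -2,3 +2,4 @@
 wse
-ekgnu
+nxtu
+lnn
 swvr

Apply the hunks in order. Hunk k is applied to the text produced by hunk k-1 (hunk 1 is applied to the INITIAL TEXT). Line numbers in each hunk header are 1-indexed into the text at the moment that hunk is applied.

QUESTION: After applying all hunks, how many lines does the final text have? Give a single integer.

Answer: 5

Derivation:
Hunk 1: at line 3 remove [rhiw,nkt] add [gyuco] -> 9 lines: oyxyc jlr uokzw chpsq gyuco xzm rvx etvos swvr
Hunk 2: at line 2 remove [chpsq,gyuco,xzm] add [bxfef,haw,jthk] -> 9 lines: oyxyc jlr uokzw bxfef haw jthk rvx etvos swvr
Hunk 3: at line 1 remove [jlr,uokzw,bxfef] add [wse,xrwr] -> 8 lines: oyxyc wse xrwr haw jthk rvx etvos swvr
Hunk 4: at line 2 remove [haw,jthk,rvx] add [xxdhn,runds] -> 7 lines: oyxyc wse xrwr xxdhn runds etvos swvr
Hunk 5: at line 1 remove [xrwr,xxdhn,runds] add [olmk,rnp] -> 6 lines: oyxyc wse olmk rnp etvos swvr
Hunk 6: at line 2 remove [olmk,rnp,etvos] add [ekgnu] -> 4 lines: oyxyc wse ekgnu swvr
Hunk 7: at line 2 remove [ekgnu] add [nxtu,lnn] -> 5 lines: oyxyc wse nxtu lnn swvr
Final line count: 5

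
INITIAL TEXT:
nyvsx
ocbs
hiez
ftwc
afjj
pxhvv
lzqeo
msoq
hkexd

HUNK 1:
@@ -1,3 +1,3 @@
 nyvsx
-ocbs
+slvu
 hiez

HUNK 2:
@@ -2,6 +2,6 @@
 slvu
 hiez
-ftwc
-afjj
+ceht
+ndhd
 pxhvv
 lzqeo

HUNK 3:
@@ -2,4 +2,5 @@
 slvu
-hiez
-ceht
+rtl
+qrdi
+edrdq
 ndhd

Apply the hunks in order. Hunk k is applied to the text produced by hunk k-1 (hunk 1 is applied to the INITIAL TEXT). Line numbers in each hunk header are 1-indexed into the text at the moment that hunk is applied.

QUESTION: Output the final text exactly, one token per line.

Answer: nyvsx
slvu
rtl
qrdi
edrdq
ndhd
pxhvv
lzqeo
msoq
hkexd

Derivation:
Hunk 1: at line 1 remove [ocbs] add [slvu] -> 9 lines: nyvsx slvu hiez ftwc afjj pxhvv lzqeo msoq hkexd
Hunk 2: at line 2 remove [ftwc,afjj] add [ceht,ndhd] -> 9 lines: nyvsx slvu hiez ceht ndhd pxhvv lzqeo msoq hkexd
Hunk 3: at line 2 remove [hiez,ceht] add [rtl,qrdi,edrdq] -> 10 lines: nyvsx slvu rtl qrdi edrdq ndhd pxhvv lzqeo msoq hkexd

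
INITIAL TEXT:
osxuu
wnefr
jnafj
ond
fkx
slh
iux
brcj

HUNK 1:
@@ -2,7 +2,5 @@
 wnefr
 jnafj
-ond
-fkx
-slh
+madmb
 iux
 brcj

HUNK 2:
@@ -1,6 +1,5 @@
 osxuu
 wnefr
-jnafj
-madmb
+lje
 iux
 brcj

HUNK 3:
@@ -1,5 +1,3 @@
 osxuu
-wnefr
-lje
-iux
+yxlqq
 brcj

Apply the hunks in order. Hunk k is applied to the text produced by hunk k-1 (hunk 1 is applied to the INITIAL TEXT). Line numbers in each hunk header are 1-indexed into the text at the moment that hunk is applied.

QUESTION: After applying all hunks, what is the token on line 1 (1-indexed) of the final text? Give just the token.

Hunk 1: at line 2 remove [ond,fkx,slh] add [madmb] -> 6 lines: osxuu wnefr jnafj madmb iux brcj
Hunk 2: at line 1 remove [jnafj,madmb] add [lje] -> 5 lines: osxuu wnefr lje iux brcj
Hunk 3: at line 1 remove [wnefr,lje,iux] add [yxlqq] -> 3 lines: osxuu yxlqq brcj
Final line 1: osxuu

Answer: osxuu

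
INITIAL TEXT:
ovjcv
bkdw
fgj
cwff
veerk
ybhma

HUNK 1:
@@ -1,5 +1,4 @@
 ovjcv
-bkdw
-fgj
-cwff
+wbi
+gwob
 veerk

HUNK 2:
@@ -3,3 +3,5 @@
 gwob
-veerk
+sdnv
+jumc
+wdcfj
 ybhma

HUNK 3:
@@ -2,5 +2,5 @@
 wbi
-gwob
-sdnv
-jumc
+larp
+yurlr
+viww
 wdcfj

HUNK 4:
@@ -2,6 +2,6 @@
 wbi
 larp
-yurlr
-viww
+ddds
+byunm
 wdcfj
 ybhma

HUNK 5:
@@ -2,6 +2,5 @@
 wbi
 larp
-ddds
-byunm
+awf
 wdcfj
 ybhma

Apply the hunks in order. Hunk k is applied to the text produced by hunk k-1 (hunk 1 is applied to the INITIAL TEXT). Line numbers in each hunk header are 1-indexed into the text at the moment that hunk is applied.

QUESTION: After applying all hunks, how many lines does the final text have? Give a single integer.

Hunk 1: at line 1 remove [bkdw,fgj,cwff] add [wbi,gwob] -> 5 lines: ovjcv wbi gwob veerk ybhma
Hunk 2: at line 3 remove [veerk] add [sdnv,jumc,wdcfj] -> 7 lines: ovjcv wbi gwob sdnv jumc wdcfj ybhma
Hunk 3: at line 2 remove [gwob,sdnv,jumc] add [larp,yurlr,viww] -> 7 lines: ovjcv wbi larp yurlr viww wdcfj ybhma
Hunk 4: at line 2 remove [yurlr,viww] add [ddds,byunm] -> 7 lines: ovjcv wbi larp ddds byunm wdcfj ybhma
Hunk 5: at line 2 remove [ddds,byunm] add [awf] -> 6 lines: ovjcv wbi larp awf wdcfj ybhma
Final line count: 6

Answer: 6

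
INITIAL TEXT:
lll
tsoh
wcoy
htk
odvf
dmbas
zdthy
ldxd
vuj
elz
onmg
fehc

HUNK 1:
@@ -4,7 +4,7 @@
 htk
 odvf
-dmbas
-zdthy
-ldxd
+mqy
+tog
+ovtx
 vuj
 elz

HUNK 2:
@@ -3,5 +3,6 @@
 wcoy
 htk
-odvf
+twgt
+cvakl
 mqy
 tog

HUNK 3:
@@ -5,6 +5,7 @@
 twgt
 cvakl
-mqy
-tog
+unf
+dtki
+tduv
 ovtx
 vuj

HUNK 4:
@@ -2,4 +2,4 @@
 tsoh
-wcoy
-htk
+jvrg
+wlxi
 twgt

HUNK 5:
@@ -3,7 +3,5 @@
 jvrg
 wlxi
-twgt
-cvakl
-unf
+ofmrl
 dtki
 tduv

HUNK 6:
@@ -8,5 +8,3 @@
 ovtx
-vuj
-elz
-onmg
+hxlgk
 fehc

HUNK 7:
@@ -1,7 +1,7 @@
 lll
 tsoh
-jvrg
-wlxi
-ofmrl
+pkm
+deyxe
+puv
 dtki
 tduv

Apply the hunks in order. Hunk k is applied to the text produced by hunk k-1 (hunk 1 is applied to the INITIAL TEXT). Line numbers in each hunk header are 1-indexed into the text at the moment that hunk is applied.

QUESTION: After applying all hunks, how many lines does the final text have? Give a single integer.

Hunk 1: at line 4 remove [dmbas,zdthy,ldxd] add [mqy,tog,ovtx] -> 12 lines: lll tsoh wcoy htk odvf mqy tog ovtx vuj elz onmg fehc
Hunk 2: at line 3 remove [odvf] add [twgt,cvakl] -> 13 lines: lll tsoh wcoy htk twgt cvakl mqy tog ovtx vuj elz onmg fehc
Hunk 3: at line 5 remove [mqy,tog] add [unf,dtki,tduv] -> 14 lines: lll tsoh wcoy htk twgt cvakl unf dtki tduv ovtx vuj elz onmg fehc
Hunk 4: at line 2 remove [wcoy,htk] add [jvrg,wlxi] -> 14 lines: lll tsoh jvrg wlxi twgt cvakl unf dtki tduv ovtx vuj elz onmg fehc
Hunk 5: at line 3 remove [twgt,cvakl,unf] add [ofmrl] -> 12 lines: lll tsoh jvrg wlxi ofmrl dtki tduv ovtx vuj elz onmg fehc
Hunk 6: at line 8 remove [vuj,elz,onmg] add [hxlgk] -> 10 lines: lll tsoh jvrg wlxi ofmrl dtki tduv ovtx hxlgk fehc
Hunk 7: at line 1 remove [jvrg,wlxi,ofmrl] add [pkm,deyxe,puv] -> 10 lines: lll tsoh pkm deyxe puv dtki tduv ovtx hxlgk fehc
Final line count: 10

Answer: 10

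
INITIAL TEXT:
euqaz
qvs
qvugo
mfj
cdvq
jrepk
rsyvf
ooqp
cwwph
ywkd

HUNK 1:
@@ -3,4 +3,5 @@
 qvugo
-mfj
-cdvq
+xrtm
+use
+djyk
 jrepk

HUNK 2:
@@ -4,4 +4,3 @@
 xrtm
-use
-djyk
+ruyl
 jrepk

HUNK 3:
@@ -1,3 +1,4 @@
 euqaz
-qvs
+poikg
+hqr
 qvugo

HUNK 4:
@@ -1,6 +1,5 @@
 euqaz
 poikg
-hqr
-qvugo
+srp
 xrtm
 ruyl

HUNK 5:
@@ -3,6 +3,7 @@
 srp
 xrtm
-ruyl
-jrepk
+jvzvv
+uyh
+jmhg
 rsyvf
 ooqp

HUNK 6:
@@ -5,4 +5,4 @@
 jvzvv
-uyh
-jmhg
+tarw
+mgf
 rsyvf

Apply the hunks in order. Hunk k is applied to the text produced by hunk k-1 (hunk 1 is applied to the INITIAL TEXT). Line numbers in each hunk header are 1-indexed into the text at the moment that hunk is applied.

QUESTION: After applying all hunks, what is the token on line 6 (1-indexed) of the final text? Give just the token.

Answer: tarw

Derivation:
Hunk 1: at line 3 remove [mfj,cdvq] add [xrtm,use,djyk] -> 11 lines: euqaz qvs qvugo xrtm use djyk jrepk rsyvf ooqp cwwph ywkd
Hunk 2: at line 4 remove [use,djyk] add [ruyl] -> 10 lines: euqaz qvs qvugo xrtm ruyl jrepk rsyvf ooqp cwwph ywkd
Hunk 3: at line 1 remove [qvs] add [poikg,hqr] -> 11 lines: euqaz poikg hqr qvugo xrtm ruyl jrepk rsyvf ooqp cwwph ywkd
Hunk 4: at line 1 remove [hqr,qvugo] add [srp] -> 10 lines: euqaz poikg srp xrtm ruyl jrepk rsyvf ooqp cwwph ywkd
Hunk 5: at line 3 remove [ruyl,jrepk] add [jvzvv,uyh,jmhg] -> 11 lines: euqaz poikg srp xrtm jvzvv uyh jmhg rsyvf ooqp cwwph ywkd
Hunk 6: at line 5 remove [uyh,jmhg] add [tarw,mgf] -> 11 lines: euqaz poikg srp xrtm jvzvv tarw mgf rsyvf ooqp cwwph ywkd
Final line 6: tarw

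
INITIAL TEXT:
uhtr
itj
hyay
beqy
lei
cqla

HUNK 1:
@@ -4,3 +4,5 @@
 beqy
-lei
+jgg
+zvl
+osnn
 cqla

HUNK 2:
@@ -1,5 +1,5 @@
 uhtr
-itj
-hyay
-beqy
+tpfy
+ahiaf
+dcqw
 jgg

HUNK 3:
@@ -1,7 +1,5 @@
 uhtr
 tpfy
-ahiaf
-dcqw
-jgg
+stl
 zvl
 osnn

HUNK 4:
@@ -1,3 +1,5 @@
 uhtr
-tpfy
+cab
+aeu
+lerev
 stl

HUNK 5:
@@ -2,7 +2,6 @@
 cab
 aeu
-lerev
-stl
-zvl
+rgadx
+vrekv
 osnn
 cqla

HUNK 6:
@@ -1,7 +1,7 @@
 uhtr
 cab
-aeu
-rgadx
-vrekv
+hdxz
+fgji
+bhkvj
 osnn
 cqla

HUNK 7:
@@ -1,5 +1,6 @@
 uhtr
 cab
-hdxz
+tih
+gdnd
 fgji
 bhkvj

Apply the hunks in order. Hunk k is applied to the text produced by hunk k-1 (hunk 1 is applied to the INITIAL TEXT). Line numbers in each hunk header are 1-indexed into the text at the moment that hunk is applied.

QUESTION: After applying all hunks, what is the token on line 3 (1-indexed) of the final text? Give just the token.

Hunk 1: at line 4 remove [lei] add [jgg,zvl,osnn] -> 8 lines: uhtr itj hyay beqy jgg zvl osnn cqla
Hunk 2: at line 1 remove [itj,hyay,beqy] add [tpfy,ahiaf,dcqw] -> 8 lines: uhtr tpfy ahiaf dcqw jgg zvl osnn cqla
Hunk 3: at line 1 remove [ahiaf,dcqw,jgg] add [stl] -> 6 lines: uhtr tpfy stl zvl osnn cqla
Hunk 4: at line 1 remove [tpfy] add [cab,aeu,lerev] -> 8 lines: uhtr cab aeu lerev stl zvl osnn cqla
Hunk 5: at line 2 remove [lerev,stl,zvl] add [rgadx,vrekv] -> 7 lines: uhtr cab aeu rgadx vrekv osnn cqla
Hunk 6: at line 1 remove [aeu,rgadx,vrekv] add [hdxz,fgji,bhkvj] -> 7 lines: uhtr cab hdxz fgji bhkvj osnn cqla
Hunk 7: at line 1 remove [hdxz] add [tih,gdnd] -> 8 lines: uhtr cab tih gdnd fgji bhkvj osnn cqla
Final line 3: tih

Answer: tih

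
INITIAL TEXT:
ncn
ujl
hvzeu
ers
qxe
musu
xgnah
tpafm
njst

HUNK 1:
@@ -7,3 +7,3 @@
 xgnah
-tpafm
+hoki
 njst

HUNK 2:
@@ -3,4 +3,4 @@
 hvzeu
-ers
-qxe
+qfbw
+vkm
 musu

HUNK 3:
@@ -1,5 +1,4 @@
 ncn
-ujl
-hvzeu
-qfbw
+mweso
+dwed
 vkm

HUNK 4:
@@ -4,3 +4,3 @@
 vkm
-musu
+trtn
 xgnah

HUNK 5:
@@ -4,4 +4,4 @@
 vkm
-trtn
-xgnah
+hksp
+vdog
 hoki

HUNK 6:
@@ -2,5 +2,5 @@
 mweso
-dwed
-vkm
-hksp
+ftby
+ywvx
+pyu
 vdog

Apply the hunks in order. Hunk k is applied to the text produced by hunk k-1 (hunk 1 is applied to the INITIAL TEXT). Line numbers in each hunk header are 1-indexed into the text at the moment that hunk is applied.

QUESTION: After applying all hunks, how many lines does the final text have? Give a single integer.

Hunk 1: at line 7 remove [tpafm] add [hoki] -> 9 lines: ncn ujl hvzeu ers qxe musu xgnah hoki njst
Hunk 2: at line 3 remove [ers,qxe] add [qfbw,vkm] -> 9 lines: ncn ujl hvzeu qfbw vkm musu xgnah hoki njst
Hunk 3: at line 1 remove [ujl,hvzeu,qfbw] add [mweso,dwed] -> 8 lines: ncn mweso dwed vkm musu xgnah hoki njst
Hunk 4: at line 4 remove [musu] add [trtn] -> 8 lines: ncn mweso dwed vkm trtn xgnah hoki njst
Hunk 5: at line 4 remove [trtn,xgnah] add [hksp,vdog] -> 8 lines: ncn mweso dwed vkm hksp vdog hoki njst
Hunk 6: at line 2 remove [dwed,vkm,hksp] add [ftby,ywvx,pyu] -> 8 lines: ncn mweso ftby ywvx pyu vdog hoki njst
Final line count: 8

Answer: 8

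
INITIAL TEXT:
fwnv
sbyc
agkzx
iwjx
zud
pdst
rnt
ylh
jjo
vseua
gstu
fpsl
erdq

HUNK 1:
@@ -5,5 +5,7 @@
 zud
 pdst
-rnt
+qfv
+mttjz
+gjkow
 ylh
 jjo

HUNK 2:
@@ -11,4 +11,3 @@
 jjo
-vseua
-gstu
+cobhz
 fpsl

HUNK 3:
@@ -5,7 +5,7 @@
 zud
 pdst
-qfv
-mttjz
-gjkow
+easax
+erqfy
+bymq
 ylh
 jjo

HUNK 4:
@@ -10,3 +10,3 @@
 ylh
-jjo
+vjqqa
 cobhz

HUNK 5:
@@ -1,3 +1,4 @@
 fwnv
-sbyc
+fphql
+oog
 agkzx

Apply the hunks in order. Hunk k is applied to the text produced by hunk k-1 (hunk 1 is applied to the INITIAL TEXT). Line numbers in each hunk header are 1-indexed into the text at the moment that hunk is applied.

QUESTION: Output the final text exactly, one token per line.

Answer: fwnv
fphql
oog
agkzx
iwjx
zud
pdst
easax
erqfy
bymq
ylh
vjqqa
cobhz
fpsl
erdq

Derivation:
Hunk 1: at line 5 remove [rnt] add [qfv,mttjz,gjkow] -> 15 lines: fwnv sbyc agkzx iwjx zud pdst qfv mttjz gjkow ylh jjo vseua gstu fpsl erdq
Hunk 2: at line 11 remove [vseua,gstu] add [cobhz] -> 14 lines: fwnv sbyc agkzx iwjx zud pdst qfv mttjz gjkow ylh jjo cobhz fpsl erdq
Hunk 3: at line 5 remove [qfv,mttjz,gjkow] add [easax,erqfy,bymq] -> 14 lines: fwnv sbyc agkzx iwjx zud pdst easax erqfy bymq ylh jjo cobhz fpsl erdq
Hunk 4: at line 10 remove [jjo] add [vjqqa] -> 14 lines: fwnv sbyc agkzx iwjx zud pdst easax erqfy bymq ylh vjqqa cobhz fpsl erdq
Hunk 5: at line 1 remove [sbyc] add [fphql,oog] -> 15 lines: fwnv fphql oog agkzx iwjx zud pdst easax erqfy bymq ylh vjqqa cobhz fpsl erdq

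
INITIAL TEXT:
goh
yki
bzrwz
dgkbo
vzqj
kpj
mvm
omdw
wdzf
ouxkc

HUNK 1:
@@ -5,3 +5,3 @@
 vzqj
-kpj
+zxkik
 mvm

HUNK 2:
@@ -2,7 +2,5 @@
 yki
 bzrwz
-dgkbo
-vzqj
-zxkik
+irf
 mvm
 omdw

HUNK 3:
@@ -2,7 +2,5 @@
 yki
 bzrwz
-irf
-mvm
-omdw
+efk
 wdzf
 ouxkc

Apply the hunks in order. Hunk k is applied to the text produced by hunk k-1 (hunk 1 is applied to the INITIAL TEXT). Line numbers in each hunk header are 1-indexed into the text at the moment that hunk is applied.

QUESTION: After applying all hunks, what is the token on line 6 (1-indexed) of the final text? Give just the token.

Answer: ouxkc

Derivation:
Hunk 1: at line 5 remove [kpj] add [zxkik] -> 10 lines: goh yki bzrwz dgkbo vzqj zxkik mvm omdw wdzf ouxkc
Hunk 2: at line 2 remove [dgkbo,vzqj,zxkik] add [irf] -> 8 lines: goh yki bzrwz irf mvm omdw wdzf ouxkc
Hunk 3: at line 2 remove [irf,mvm,omdw] add [efk] -> 6 lines: goh yki bzrwz efk wdzf ouxkc
Final line 6: ouxkc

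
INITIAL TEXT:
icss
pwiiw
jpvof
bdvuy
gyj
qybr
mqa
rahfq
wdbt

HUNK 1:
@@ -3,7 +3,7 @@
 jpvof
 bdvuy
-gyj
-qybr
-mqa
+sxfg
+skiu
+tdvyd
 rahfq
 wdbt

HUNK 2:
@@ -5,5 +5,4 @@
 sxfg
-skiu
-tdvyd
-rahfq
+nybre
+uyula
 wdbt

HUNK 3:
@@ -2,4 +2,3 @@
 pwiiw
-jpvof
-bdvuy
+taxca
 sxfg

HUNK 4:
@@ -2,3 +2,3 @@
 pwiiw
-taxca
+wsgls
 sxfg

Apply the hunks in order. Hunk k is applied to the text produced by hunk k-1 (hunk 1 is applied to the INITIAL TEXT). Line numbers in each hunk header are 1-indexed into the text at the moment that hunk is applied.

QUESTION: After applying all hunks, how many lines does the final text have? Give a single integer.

Hunk 1: at line 3 remove [gyj,qybr,mqa] add [sxfg,skiu,tdvyd] -> 9 lines: icss pwiiw jpvof bdvuy sxfg skiu tdvyd rahfq wdbt
Hunk 2: at line 5 remove [skiu,tdvyd,rahfq] add [nybre,uyula] -> 8 lines: icss pwiiw jpvof bdvuy sxfg nybre uyula wdbt
Hunk 3: at line 2 remove [jpvof,bdvuy] add [taxca] -> 7 lines: icss pwiiw taxca sxfg nybre uyula wdbt
Hunk 4: at line 2 remove [taxca] add [wsgls] -> 7 lines: icss pwiiw wsgls sxfg nybre uyula wdbt
Final line count: 7

Answer: 7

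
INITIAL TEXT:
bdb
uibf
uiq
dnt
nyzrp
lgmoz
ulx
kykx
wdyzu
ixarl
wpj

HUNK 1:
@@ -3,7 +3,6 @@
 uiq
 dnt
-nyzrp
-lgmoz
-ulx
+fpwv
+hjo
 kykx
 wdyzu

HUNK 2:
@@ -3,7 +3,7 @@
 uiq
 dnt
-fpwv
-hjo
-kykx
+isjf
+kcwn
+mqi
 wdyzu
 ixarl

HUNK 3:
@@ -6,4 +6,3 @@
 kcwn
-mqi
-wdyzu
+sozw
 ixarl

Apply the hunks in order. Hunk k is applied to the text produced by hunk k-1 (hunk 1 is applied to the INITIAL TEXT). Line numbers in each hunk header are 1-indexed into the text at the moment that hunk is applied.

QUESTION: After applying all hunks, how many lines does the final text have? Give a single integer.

Answer: 9

Derivation:
Hunk 1: at line 3 remove [nyzrp,lgmoz,ulx] add [fpwv,hjo] -> 10 lines: bdb uibf uiq dnt fpwv hjo kykx wdyzu ixarl wpj
Hunk 2: at line 3 remove [fpwv,hjo,kykx] add [isjf,kcwn,mqi] -> 10 lines: bdb uibf uiq dnt isjf kcwn mqi wdyzu ixarl wpj
Hunk 3: at line 6 remove [mqi,wdyzu] add [sozw] -> 9 lines: bdb uibf uiq dnt isjf kcwn sozw ixarl wpj
Final line count: 9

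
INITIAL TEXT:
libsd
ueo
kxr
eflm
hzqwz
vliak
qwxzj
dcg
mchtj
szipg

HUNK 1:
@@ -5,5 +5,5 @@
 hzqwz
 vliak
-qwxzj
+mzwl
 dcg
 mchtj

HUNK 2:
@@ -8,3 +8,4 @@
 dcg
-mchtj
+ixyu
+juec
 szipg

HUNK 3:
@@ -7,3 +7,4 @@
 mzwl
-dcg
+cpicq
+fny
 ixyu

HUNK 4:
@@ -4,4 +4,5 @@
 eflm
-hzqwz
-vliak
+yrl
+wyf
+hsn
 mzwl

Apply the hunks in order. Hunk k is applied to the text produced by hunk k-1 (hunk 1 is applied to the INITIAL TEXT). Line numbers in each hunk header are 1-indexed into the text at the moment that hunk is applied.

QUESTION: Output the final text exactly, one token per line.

Answer: libsd
ueo
kxr
eflm
yrl
wyf
hsn
mzwl
cpicq
fny
ixyu
juec
szipg

Derivation:
Hunk 1: at line 5 remove [qwxzj] add [mzwl] -> 10 lines: libsd ueo kxr eflm hzqwz vliak mzwl dcg mchtj szipg
Hunk 2: at line 8 remove [mchtj] add [ixyu,juec] -> 11 lines: libsd ueo kxr eflm hzqwz vliak mzwl dcg ixyu juec szipg
Hunk 3: at line 7 remove [dcg] add [cpicq,fny] -> 12 lines: libsd ueo kxr eflm hzqwz vliak mzwl cpicq fny ixyu juec szipg
Hunk 4: at line 4 remove [hzqwz,vliak] add [yrl,wyf,hsn] -> 13 lines: libsd ueo kxr eflm yrl wyf hsn mzwl cpicq fny ixyu juec szipg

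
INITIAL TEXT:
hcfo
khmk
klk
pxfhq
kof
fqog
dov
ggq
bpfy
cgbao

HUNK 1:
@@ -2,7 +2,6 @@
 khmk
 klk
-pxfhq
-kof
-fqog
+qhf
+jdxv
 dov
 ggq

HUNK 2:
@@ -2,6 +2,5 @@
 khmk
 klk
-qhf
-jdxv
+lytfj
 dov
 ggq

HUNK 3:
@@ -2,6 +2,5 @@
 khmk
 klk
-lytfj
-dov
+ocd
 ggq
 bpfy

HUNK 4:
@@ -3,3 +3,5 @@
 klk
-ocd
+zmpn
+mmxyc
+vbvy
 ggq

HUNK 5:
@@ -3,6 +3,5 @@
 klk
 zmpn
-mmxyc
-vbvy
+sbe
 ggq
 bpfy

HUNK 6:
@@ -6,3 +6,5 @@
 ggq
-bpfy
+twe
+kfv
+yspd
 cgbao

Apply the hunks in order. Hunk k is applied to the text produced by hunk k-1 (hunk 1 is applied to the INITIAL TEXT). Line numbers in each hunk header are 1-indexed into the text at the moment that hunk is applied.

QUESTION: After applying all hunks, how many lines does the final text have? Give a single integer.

Answer: 10

Derivation:
Hunk 1: at line 2 remove [pxfhq,kof,fqog] add [qhf,jdxv] -> 9 lines: hcfo khmk klk qhf jdxv dov ggq bpfy cgbao
Hunk 2: at line 2 remove [qhf,jdxv] add [lytfj] -> 8 lines: hcfo khmk klk lytfj dov ggq bpfy cgbao
Hunk 3: at line 2 remove [lytfj,dov] add [ocd] -> 7 lines: hcfo khmk klk ocd ggq bpfy cgbao
Hunk 4: at line 3 remove [ocd] add [zmpn,mmxyc,vbvy] -> 9 lines: hcfo khmk klk zmpn mmxyc vbvy ggq bpfy cgbao
Hunk 5: at line 3 remove [mmxyc,vbvy] add [sbe] -> 8 lines: hcfo khmk klk zmpn sbe ggq bpfy cgbao
Hunk 6: at line 6 remove [bpfy] add [twe,kfv,yspd] -> 10 lines: hcfo khmk klk zmpn sbe ggq twe kfv yspd cgbao
Final line count: 10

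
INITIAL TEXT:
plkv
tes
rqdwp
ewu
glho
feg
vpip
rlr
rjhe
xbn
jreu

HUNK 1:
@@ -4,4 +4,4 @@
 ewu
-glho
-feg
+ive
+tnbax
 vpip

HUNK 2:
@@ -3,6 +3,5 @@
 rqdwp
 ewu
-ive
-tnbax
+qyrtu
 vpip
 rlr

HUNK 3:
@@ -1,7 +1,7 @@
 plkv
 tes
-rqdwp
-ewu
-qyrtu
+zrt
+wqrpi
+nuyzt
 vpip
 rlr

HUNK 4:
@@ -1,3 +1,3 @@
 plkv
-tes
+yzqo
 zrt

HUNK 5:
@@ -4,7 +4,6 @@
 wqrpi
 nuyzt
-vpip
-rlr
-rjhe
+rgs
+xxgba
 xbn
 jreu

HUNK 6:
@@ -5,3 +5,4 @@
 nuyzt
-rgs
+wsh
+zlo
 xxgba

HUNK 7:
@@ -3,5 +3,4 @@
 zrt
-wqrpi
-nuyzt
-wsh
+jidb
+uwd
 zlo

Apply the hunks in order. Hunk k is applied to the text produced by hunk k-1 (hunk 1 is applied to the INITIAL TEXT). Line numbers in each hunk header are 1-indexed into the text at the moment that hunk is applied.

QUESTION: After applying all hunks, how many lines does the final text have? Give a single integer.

Hunk 1: at line 4 remove [glho,feg] add [ive,tnbax] -> 11 lines: plkv tes rqdwp ewu ive tnbax vpip rlr rjhe xbn jreu
Hunk 2: at line 3 remove [ive,tnbax] add [qyrtu] -> 10 lines: plkv tes rqdwp ewu qyrtu vpip rlr rjhe xbn jreu
Hunk 3: at line 1 remove [rqdwp,ewu,qyrtu] add [zrt,wqrpi,nuyzt] -> 10 lines: plkv tes zrt wqrpi nuyzt vpip rlr rjhe xbn jreu
Hunk 4: at line 1 remove [tes] add [yzqo] -> 10 lines: plkv yzqo zrt wqrpi nuyzt vpip rlr rjhe xbn jreu
Hunk 5: at line 4 remove [vpip,rlr,rjhe] add [rgs,xxgba] -> 9 lines: plkv yzqo zrt wqrpi nuyzt rgs xxgba xbn jreu
Hunk 6: at line 5 remove [rgs] add [wsh,zlo] -> 10 lines: plkv yzqo zrt wqrpi nuyzt wsh zlo xxgba xbn jreu
Hunk 7: at line 3 remove [wqrpi,nuyzt,wsh] add [jidb,uwd] -> 9 lines: plkv yzqo zrt jidb uwd zlo xxgba xbn jreu
Final line count: 9

Answer: 9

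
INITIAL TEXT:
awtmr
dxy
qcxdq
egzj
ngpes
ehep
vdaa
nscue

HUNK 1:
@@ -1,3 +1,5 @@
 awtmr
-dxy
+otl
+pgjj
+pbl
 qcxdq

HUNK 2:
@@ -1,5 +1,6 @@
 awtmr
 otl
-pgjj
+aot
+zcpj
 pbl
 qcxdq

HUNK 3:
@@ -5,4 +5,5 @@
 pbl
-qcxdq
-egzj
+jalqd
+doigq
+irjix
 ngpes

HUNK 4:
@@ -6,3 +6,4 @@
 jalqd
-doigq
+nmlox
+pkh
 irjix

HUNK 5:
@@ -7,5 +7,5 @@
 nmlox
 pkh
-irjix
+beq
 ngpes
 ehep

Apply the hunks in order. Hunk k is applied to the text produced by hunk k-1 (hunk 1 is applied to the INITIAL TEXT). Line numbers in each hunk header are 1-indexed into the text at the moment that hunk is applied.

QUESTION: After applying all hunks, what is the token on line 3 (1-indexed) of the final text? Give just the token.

Answer: aot

Derivation:
Hunk 1: at line 1 remove [dxy] add [otl,pgjj,pbl] -> 10 lines: awtmr otl pgjj pbl qcxdq egzj ngpes ehep vdaa nscue
Hunk 2: at line 1 remove [pgjj] add [aot,zcpj] -> 11 lines: awtmr otl aot zcpj pbl qcxdq egzj ngpes ehep vdaa nscue
Hunk 3: at line 5 remove [qcxdq,egzj] add [jalqd,doigq,irjix] -> 12 lines: awtmr otl aot zcpj pbl jalqd doigq irjix ngpes ehep vdaa nscue
Hunk 4: at line 6 remove [doigq] add [nmlox,pkh] -> 13 lines: awtmr otl aot zcpj pbl jalqd nmlox pkh irjix ngpes ehep vdaa nscue
Hunk 5: at line 7 remove [irjix] add [beq] -> 13 lines: awtmr otl aot zcpj pbl jalqd nmlox pkh beq ngpes ehep vdaa nscue
Final line 3: aot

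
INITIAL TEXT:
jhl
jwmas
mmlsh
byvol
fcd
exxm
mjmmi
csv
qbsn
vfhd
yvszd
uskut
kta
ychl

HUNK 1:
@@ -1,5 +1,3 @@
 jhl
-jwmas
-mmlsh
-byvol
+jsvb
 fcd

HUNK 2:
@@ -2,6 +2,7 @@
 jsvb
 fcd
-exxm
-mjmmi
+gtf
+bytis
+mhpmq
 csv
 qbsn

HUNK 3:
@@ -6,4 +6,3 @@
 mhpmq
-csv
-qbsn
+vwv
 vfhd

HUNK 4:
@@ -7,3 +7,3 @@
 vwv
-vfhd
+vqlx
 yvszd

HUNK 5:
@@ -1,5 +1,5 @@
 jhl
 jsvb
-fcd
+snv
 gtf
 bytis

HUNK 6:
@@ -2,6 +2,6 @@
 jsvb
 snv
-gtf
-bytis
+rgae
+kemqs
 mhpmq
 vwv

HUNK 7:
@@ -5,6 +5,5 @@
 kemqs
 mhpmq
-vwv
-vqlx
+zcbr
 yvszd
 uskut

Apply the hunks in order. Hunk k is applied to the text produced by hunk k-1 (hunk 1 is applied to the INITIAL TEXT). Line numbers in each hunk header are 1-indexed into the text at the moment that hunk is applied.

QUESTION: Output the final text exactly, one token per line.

Answer: jhl
jsvb
snv
rgae
kemqs
mhpmq
zcbr
yvszd
uskut
kta
ychl

Derivation:
Hunk 1: at line 1 remove [jwmas,mmlsh,byvol] add [jsvb] -> 12 lines: jhl jsvb fcd exxm mjmmi csv qbsn vfhd yvszd uskut kta ychl
Hunk 2: at line 2 remove [exxm,mjmmi] add [gtf,bytis,mhpmq] -> 13 lines: jhl jsvb fcd gtf bytis mhpmq csv qbsn vfhd yvszd uskut kta ychl
Hunk 3: at line 6 remove [csv,qbsn] add [vwv] -> 12 lines: jhl jsvb fcd gtf bytis mhpmq vwv vfhd yvszd uskut kta ychl
Hunk 4: at line 7 remove [vfhd] add [vqlx] -> 12 lines: jhl jsvb fcd gtf bytis mhpmq vwv vqlx yvszd uskut kta ychl
Hunk 5: at line 1 remove [fcd] add [snv] -> 12 lines: jhl jsvb snv gtf bytis mhpmq vwv vqlx yvszd uskut kta ychl
Hunk 6: at line 2 remove [gtf,bytis] add [rgae,kemqs] -> 12 lines: jhl jsvb snv rgae kemqs mhpmq vwv vqlx yvszd uskut kta ychl
Hunk 7: at line 5 remove [vwv,vqlx] add [zcbr] -> 11 lines: jhl jsvb snv rgae kemqs mhpmq zcbr yvszd uskut kta ychl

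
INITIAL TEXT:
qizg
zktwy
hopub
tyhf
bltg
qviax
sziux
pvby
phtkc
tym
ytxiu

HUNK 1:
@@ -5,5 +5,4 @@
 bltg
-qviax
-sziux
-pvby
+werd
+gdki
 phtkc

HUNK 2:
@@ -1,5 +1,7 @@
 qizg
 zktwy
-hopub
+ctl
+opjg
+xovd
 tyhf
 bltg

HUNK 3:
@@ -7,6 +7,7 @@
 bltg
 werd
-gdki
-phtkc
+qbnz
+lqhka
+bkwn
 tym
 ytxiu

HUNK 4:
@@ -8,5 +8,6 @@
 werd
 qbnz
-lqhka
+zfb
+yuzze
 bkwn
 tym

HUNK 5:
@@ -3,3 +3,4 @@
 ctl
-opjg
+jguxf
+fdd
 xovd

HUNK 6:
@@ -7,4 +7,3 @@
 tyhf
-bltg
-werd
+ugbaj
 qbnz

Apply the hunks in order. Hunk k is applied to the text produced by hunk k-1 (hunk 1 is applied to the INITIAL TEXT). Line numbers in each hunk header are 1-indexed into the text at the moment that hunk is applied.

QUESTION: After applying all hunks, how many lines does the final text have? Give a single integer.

Answer: 14

Derivation:
Hunk 1: at line 5 remove [qviax,sziux,pvby] add [werd,gdki] -> 10 lines: qizg zktwy hopub tyhf bltg werd gdki phtkc tym ytxiu
Hunk 2: at line 1 remove [hopub] add [ctl,opjg,xovd] -> 12 lines: qizg zktwy ctl opjg xovd tyhf bltg werd gdki phtkc tym ytxiu
Hunk 3: at line 7 remove [gdki,phtkc] add [qbnz,lqhka,bkwn] -> 13 lines: qizg zktwy ctl opjg xovd tyhf bltg werd qbnz lqhka bkwn tym ytxiu
Hunk 4: at line 8 remove [lqhka] add [zfb,yuzze] -> 14 lines: qizg zktwy ctl opjg xovd tyhf bltg werd qbnz zfb yuzze bkwn tym ytxiu
Hunk 5: at line 3 remove [opjg] add [jguxf,fdd] -> 15 lines: qizg zktwy ctl jguxf fdd xovd tyhf bltg werd qbnz zfb yuzze bkwn tym ytxiu
Hunk 6: at line 7 remove [bltg,werd] add [ugbaj] -> 14 lines: qizg zktwy ctl jguxf fdd xovd tyhf ugbaj qbnz zfb yuzze bkwn tym ytxiu
Final line count: 14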